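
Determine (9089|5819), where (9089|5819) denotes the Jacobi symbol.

1

(9089|5819)
  = (3270|5819)    [9089 ≡ 3270 mod 5819]
  = -(1635|5819)    [5819 ≡ 3 mod 8 ⇒ (2|5819) = -1]
  = (5819|1635)    [QR: both ≡ 3 mod 4, sign flips]
  = (914|1635)    [5819 ≡ 914 mod 1635]
  = -(457|1635)    [1635 ≡ 3 mod 8 ⇒ (2|1635) = -1]
  = -(1635|457)    [QR: 457 ≡ 1 mod 4, sign kept]
  = -(264|457)    [1635 ≡ 264 mod 457]
  = -(33|457)    [457 ≡ 1 mod 8 ⇒ (2|457)^3 = +1]
  = -(457|33)    [QR: 33 ≡ 1 mod 4, sign kept]
  = -(28|33)    [457 ≡ 28 mod 33]
  = -(7|33)    [33 ≡ 1 mod 8 ⇒ (2|33)^2 = +1]
  = -(33|7)    [QR: 33 ≡ 1 mod 4, sign kept]
  = -(5|7)    [33 ≡ 5 mod 7]
  = -(7|5)    [QR: 5 ≡ 1 mod 4, sign kept]
  = -(2|5)    [7 ≡ 2 mod 5]
  = (1|5)    [5 ≡ 5 mod 8 ⇒ (2|5) = -1]
  = 1    [(1|5) = 1]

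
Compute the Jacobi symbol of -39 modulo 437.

(-39|437)
  = (398|437)    [-39 ≡ 398 mod 437]
  = -(199|437)    [437 ≡ 5 mod 8 ⇒ (2|437) = -1]
  = -(437|199)    [QR: 437 ≡ 1 mod 4, sign kept]
  = -(39|199)    [437 ≡ 39 mod 199]
  = (199|39)    [QR: both ≡ 3 mod 4, sign flips]
  = (4|39)    [199 ≡ 4 mod 39]
  = (1|39)    [39 ≡ 7 mod 8 ⇒ (2|39)^2 = +1]
  = 1    [(1|39) = 1]

1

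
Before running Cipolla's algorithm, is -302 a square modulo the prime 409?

Reduce the numerator: -302 ≡ 107 (mod 409), so (-302|409) = (107|409).
409 ≡ 1 (mod 4), so quadratic reciprocity gives (107|409) = (409|107). Reduce: 409 ≡ 88 (mod 107). Now have (88|107).
Factor out 2: 88 = 2^3·11. Since 107 ≡ 3 (mod 8), (2|107) = -1, and (2|107)^3 = -1. Now have -(11|107).
Both 11 ≡ 3 and 107 ≡ 3 (mod 4), so reciprocity gives (11|107) = -(107|11). Reduce: 107 ≡ 8 (mod 11). Now have (8|11).
Factor out 2: 8 = 2^3. Since 11 ≡ 3 (mod 8), (2|11) = -1, and (2|11)^3 = -1. Now have -(1|11).
(1|11) = 1. Collecting the sign factors: -1.
The Legendre symbol is -1, so x^2 ≡ -302 (mod 409) has no solution.

no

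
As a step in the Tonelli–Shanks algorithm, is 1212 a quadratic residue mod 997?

Reduce the numerator: 1212 ≡ 215 (mod 997), so (1212/997) = (215/997).
997 ≡ 1 (mod 4), so quadratic reciprocity gives (215/997) = (997/215). Reduce: 997 ≡ 137 (mod 215). Now have (137/215).
137 ≡ 1 (mod 4), so quadratic reciprocity gives (137/215) = (215/137). Reduce: 215 ≡ 78 (mod 137). Now have (78/137).
Factor out 2: 78 = 2·39. Since 137 ≡ 1 (mod 8), (2/137) = +1. Now have (39/137).
137 ≡ 1 (mod 4), so quadratic reciprocity gives (39/137) = (137/39). Reduce: 137 ≡ 20 (mod 39). Now have (20/39).
Factor out 2: 20 = 2^2·5. Since 39 ≡ 7 (mod 8), (2/39) = +1, and (2/39)^2 = +1. Now have (5/39).
5 ≡ 1 (mod 4), so quadratic reciprocity gives (5/39) = (39/5). Reduce: 39 ≡ 4 (mod 5). Now have (4/5).
Factor out 2: 4 = 2^2. Since 5 ≡ 5 (mod 8), (2/5) = -1, and (2/5)^2 = +1. Now have (1/5).
(1/5) = 1. Collecting the sign factors: 1.
(1212/997) = 1, and 997 is prime, so 1212 is a quadratic residue mod 997.

yes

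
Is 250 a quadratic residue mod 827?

yes

Factor out 2: 250 = 2·125. Since 827 ≡ 3 (mod 8), (2/827) = -1. Now have -(125/827).
125 ≡ 1 (mod 4), so quadratic reciprocity gives (125/827) = (827/125). Reduce: 827 ≡ 77 (mod 125). Now have -(77/125).
77 ≡ 1 (mod 4), so quadratic reciprocity gives (77/125) = (125/77). Reduce: 125 ≡ 48 (mod 77). Now have -(48/77).
Factor out 2: 48 = 2^4·3. Since 77 ≡ 5 (mod 8), (2/77) = -1, and (2/77)^4 = +1. Now have -(3/77).
77 ≡ 1 (mod 4), so quadratic reciprocity gives (3/77) = (77/3). Reduce: 77 ≡ 2 (mod 3). Now have -(2/3).
Factor out 2: 2 = 2. Since 3 ≡ 3 (mod 8), (2/3) = -1. Now have (1/3).
(1/3) = 1. Collecting the sign factors: 1.
(250/827) = 1, and 827 is prime, so 250 is a quadratic residue mod 827.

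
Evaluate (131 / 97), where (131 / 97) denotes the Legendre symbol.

-1

(131 / 97)
  = (34 / 97)    [131 ≡ 34 mod 97]
  = (17 / 97)    [97 ≡ 1 mod 8 ⇒ (2 / 97) = +1]
  = (97 / 17)    [QR: 17 ≡ 1 mod 4, sign kept]
  = (12 / 17)    [97 ≡ 12 mod 17]
  = (3 / 17)    [17 ≡ 1 mod 8 ⇒ (2 / 17)^2 = +1]
  = (17 / 3)    [QR: 17 ≡ 1 mod 4, sign kept]
  = (2 / 3)    [17 ≡ 2 mod 3]
  = -(1 / 3)    [3 ≡ 3 mod 8 ⇒ (2 / 3) = -1]
  = -1    [(1 / 3) = 1]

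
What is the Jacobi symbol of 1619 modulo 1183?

1

(1619/1183)
  = (436/1183)    [1619 ≡ 436 mod 1183]
  = (109/1183)    [1183 ≡ 7 mod 8 ⇒ (2/1183)^2 = +1]
  = (1183/109)    [QR: 109 ≡ 1 mod 4, sign kept]
  = (93/109)    [1183 ≡ 93 mod 109]
  = (109/93)    [QR: 93 ≡ 1 mod 4, sign kept]
  = (16/93)    [109 ≡ 16 mod 93]
  = (1/93)    [93 ≡ 5 mod 8 ⇒ (2/93)^4 = +1]
  = 1    [(1/93) = 1]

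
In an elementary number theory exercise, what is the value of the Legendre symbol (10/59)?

(10/59)
  = -(5/59)    [59 ≡ 3 mod 8 ⇒ (2/59) = -1]
  = -(59/5)    [QR: 5 ≡ 1 mod 4, sign kept]
  = -(4/5)    [59 ≡ 4 mod 5]
  = -(1/5)    [5 ≡ 5 mod 8 ⇒ (2/5)^2 = +1]
  = -1    [(1/5) = 1]

-1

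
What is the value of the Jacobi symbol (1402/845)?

-1

Reduce the numerator: 1402 ≡ 557 (mod 845), so (1402/845) = (557/845).
557 ≡ 1 (mod 4), so quadratic reciprocity gives (557/845) = (845/557). Reduce: 845 ≡ 288 (mod 557). Now have (288/557).
Factor out 2: 288 = 2^5·9. Since 557 ≡ 5 (mod 8), (2/557) = -1, and (2/557)^5 = -1. Now have -(9/557).
9 ≡ 1 (mod 4), so quadratic reciprocity gives (9/557) = (557/9). Reduce: 557 ≡ 8 (mod 9). Now have -(8/9).
Factor out 2: 8 = 2^3. Since 9 ≡ 1 (mod 8), (2/9) = +1, and (2/9)^3 = +1. Now have -(1/9).
(1/9) = 1. Collecting the sign factors: -1.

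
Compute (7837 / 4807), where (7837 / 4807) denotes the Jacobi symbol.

Reduce the numerator: 7837 ≡ 3030 (mod 4807), so (7837 / 4807) = (3030 / 4807).
Factor out 2: 3030 = 2·1515. Since 4807 ≡ 7 (mod 8), (2 / 4807) = +1. Now have (1515 / 4807).
Both 1515 ≡ 3 and 4807 ≡ 3 (mod 4), so reciprocity gives (1515 / 4807) = -(4807 / 1515). Reduce: 4807 ≡ 262 (mod 1515). Now have -(262 / 1515).
Factor out 2: 262 = 2·131. Since 1515 ≡ 3 (mod 8), (2 / 1515) = -1. Now have (131 / 1515).
Both 131 ≡ 3 and 1515 ≡ 3 (mod 4), so reciprocity gives (131 / 1515) = -(1515 / 131). Reduce: 1515 ≡ 74 (mod 131). Now have -(74 / 131).
Factor out 2: 74 = 2·37. Since 131 ≡ 3 (mod 8), (2 / 131) = -1. Now have (37 / 131).
37 ≡ 1 (mod 4), so quadratic reciprocity gives (37 / 131) = (131 / 37). Reduce: 131 ≡ 20 (mod 37). Now have (20 / 37).
Factor out 2: 20 = 2^2·5. Since 37 ≡ 5 (mod 8), (2 / 37) = -1, and (2 / 37)^2 = +1. Now have (5 / 37).
5 ≡ 1 (mod 4), so quadratic reciprocity gives (5 / 37) = (37 / 5). Reduce: 37 ≡ 2 (mod 5). Now have (2 / 5).
Factor out 2: 2 = 2. Since 5 ≡ 5 (mod 8), (2 / 5) = -1. Now have -(1 / 5).
(1 / 5) = 1. Collecting the sign factors: -1.

-1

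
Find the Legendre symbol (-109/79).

1

Reduce the numerator: -109 ≡ 49 (mod 79), so (-109/79) = (49/79).
49 ≡ 1 (mod 4), so quadratic reciprocity gives (49/79) = (79/49). Reduce: 79 ≡ 30 (mod 49). Now have (30/49).
Factor out 2: 30 = 2·15. Since 49 ≡ 1 (mod 8), (2/49) = +1. Now have (15/49).
49 ≡ 1 (mod 4), so quadratic reciprocity gives (15/49) = (49/15). Reduce: 49 ≡ 4 (mod 15). Now have (4/15).
Factor out 2: 4 = 2^2. Since 15 ≡ 7 (mod 8), (2/15) = +1, and (2/15)^2 = +1. Now have (1/15).
(1/15) = 1. Collecting the sign factors: 1.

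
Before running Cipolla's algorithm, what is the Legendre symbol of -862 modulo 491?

-1

(-862/491)
  = (120/491)    [-862 ≡ 120 mod 491]
  = -(15/491)    [491 ≡ 3 mod 8 ⇒ (2/491)^3 = -1]
  = (491/15)    [QR: both ≡ 3 mod 4, sign flips]
  = (11/15)    [491 ≡ 11 mod 15]
  = -(15/11)    [QR: both ≡ 3 mod 4, sign flips]
  = -(4/11)    [15 ≡ 4 mod 11]
  = -(1/11)    [11 ≡ 3 mod 8 ⇒ (2/11)^2 = +1]
  = -1    [(1/11) = 1]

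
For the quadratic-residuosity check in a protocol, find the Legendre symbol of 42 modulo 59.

-1

(42/59)
  = -(21/59)    [59 ≡ 3 mod 8 ⇒ (2/59) = -1]
  = -(59/21)    [QR: 21 ≡ 1 mod 4, sign kept]
  = -(17/21)    [59 ≡ 17 mod 21]
  = -(21/17)    [QR: 17 ≡ 1 mod 4, sign kept]
  = -(4/17)    [21 ≡ 4 mod 17]
  = -(1/17)    [17 ≡ 1 mod 8 ⇒ (2/17)^2 = +1]
  = -1    [(1/17) = 1]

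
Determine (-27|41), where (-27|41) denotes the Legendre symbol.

Reduce the numerator: -27 ≡ 14 (mod 41), so (-27|41) = (14|41).
Factor out 2: 14 = 2·7. Since 41 ≡ 1 (mod 8), (2|41) = +1. Now have (7|41).
41 ≡ 1 (mod 4), so quadratic reciprocity gives (7|41) = (41|7). Reduce: 41 ≡ 6 (mod 7). Now have (6|7).
Factor out 2: 6 = 2·3. Since 7 ≡ 7 (mod 8), (2|7) = +1. Now have (3|7).
Both 3 ≡ 3 and 7 ≡ 3 (mod 4), so reciprocity gives (3|7) = -(7|3). Reduce: 7 ≡ 1 (mod 3). Now have -(1|3).
(1|3) = 1. Collecting the sign factors: -1.

-1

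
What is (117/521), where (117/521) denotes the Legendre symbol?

117 ≡ 1 (mod 4), so quadratic reciprocity gives (117/521) = (521/117). Reduce: 521 ≡ 53 (mod 117). Now have (53/117).
53 ≡ 1 (mod 4), so quadratic reciprocity gives (53/117) = (117/53). Reduce: 117 ≡ 11 (mod 53). Now have (11/53).
53 ≡ 1 (mod 4), so quadratic reciprocity gives (11/53) = (53/11). Reduce: 53 ≡ 9 (mod 11). Now have (9/11).
9 ≡ 1 (mod 4), so quadratic reciprocity gives (9/11) = (11/9). Reduce: 11 ≡ 2 (mod 9). Now have (2/9).
Factor out 2: 2 = 2. Since 9 ≡ 1 (mod 8), (2/9) = +1. Now have (1/9).
(1/9) = 1. Collecting the sign factors: 1.

1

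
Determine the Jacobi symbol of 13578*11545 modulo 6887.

By multiplicativity, (13578·11545|6887) = (13578|6887)·(11545|6887).
First factor (13578|6887):
Reduce the numerator: 13578 ≡ 6691 (mod 6887), so (13578|6887) = (6691|6887).
Both 6691 ≡ 3 and 6887 ≡ 3 (mod 4), so reciprocity gives (6691|6887) = -(6887|6691). Reduce: 6887 ≡ 196 (mod 6691). Now have -(196|6691).
Factor out 2: 196 = 2^2·49. Since 6691 ≡ 3 (mod 8), (2|6691) = -1, and (2|6691)^2 = +1. Now have -(49|6691).
49 ≡ 1 (mod 4), so quadratic reciprocity gives (49|6691) = (6691|49). Reduce: 6691 ≡ 27 (mod 49). Now have -(27|49).
49 ≡ 1 (mod 4), so quadratic reciprocity gives (27|49) = (49|27). Reduce: 49 ≡ 22 (mod 27). Now have -(22|27).
Factor out 2: 22 = 2·11. Since 27 ≡ 3 (mod 8), (2|27) = -1. Now have (11|27).
Both 11 ≡ 3 and 27 ≡ 3 (mod 4), so reciprocity gives (11|27) = -(27|11). Reduce: 27 ≡ 5 (mod 11). Now have -(5|11).
5 ≡ 1 (mod 4), so quadratic reciprocity gives (5|11) = (11|5). Reduce: 11 ≡ 1 (mod 5). Now have -(1|5).
(1|5) = 1. Collecting the sign factors: -1.
Second factor (11545|6887):
Reduce the numerator: 11545 ≡ 4658 (mod 6887), so (11545|6887) = (4658|6887).
Factor out 2: 4658 = 2·2329. Since 6887 ≡ 7 (mod 8), (2|6887) = +1. Now have (2329|6887).
2329 ≡ 1 (mod 4), so quadratic reciprocity gives (2329|6887) = (6887|2329). Reduce: 6887 ≡ 2229 (mod 2329). Now have (2229|2329).
2229 ≡ 1 (mod 4), so quadratic reciprocity gives (2229|2329) = (2329|2229). Reduce: 2329 ≡ 100 (mod 2229). Now have (100|2229).
Factor out 2: 100 = 2^2·25. Since 2229 ≡ 5 (mod 8), (2|2229) = -1, and (2|2229)^2 = +1. Now have (25|2229).
25 ≡ 1 (mod 4), so quadratic reciprocity gives (25|2229) = (2229|25). Reduce: 2229 ≡ 4 (mod 25). Now have (4|25).
Factor out 2: 4 = 2^2. Since 25 ≡ 1 (mod 8), (2|25) = +1, and (2|25)^2 = +1. Now have (1|25).
(1|25) = 1. Collecting the sign factors: 1.
Product: (-1)·(1) = -1.

-1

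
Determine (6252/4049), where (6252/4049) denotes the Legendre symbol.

-1

Reduce the numerator: 6252 ≡ 2203 (mod 4049), so (6252/4049) = (2203/4049).
4049 ≡ 1 (mod 4), so quadratic reciprocity gives (2203/4049) = (4049/2203). Reduce: 4049 ≡ 1846 (mod 2203). Now have (1846/2203).
Factor out 2: 1846 = 2·923. Since 2203 ≡ 3 (mod 8), (2/2203) = -1. Now have -(923/2203).
Both 923 ≡ 3 and 2203 ≡ 3 (mod 4), so reciprocity gives (923/2203) = -(2203/923). Reduce: 2203 ≡ 357 (mod 923). Now have (357/923).
357 ≡ 1 (mod 4), so quadratic reciprocity gives (357/923) = (923/357). Reduce: 923 ≡ 209 (mod 357). Now have (209/357).
209 ≡ 1 (mod 4), so quadratic reciprocity gives (209/357) = (357/209). Reduce: 357 ≡ 148 (mod 209). Now have (148/209).
Factor out 2: 148 = 2^2·37. Since 209 ≡ 1 (mod 8), (2/209) = +1, and (2/209)^2 = +1. Now have (37/209).
37 ≡ 1 (mod 4), so quadratic reciprocity gives (37/209) = (209/37). Reduce: 209 ≡ 24 (mod 37). Now have (24/37).
Factor out 2: 24 = 2^3·3. Since 37 ≡ 5 (mod 8), (2/37) = -1, and (2/37)^3 = -1. Now have -(3/37).
37 ≡ 1 (mod 4), so quadratic reciprocity gives (3/37) = (37/3). Reduce: 37 ≡ 1 (mod 3). Now have -(1/3).
(1/3) = 1. Collecting the sign factors: -1.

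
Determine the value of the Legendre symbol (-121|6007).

Reduce the numerator: -121 ≡ 5886 (mod 6007), so (-121|6007) = (5886|6007).
Factor out 2: 5886 = 2·2943. Since 6007 ≡ 7 (mod 8), (2|6007) = +1. Now have (2943|6007).
Both 2943 ≡ 3 and 6007 ≡ 3 (mod 4), so reciprocity gives (2943|6007) = -(6007|2943). Reduce: 6007 ≡ 121 (mod 2943). Now have -(121|2943).
121 ≡ 1 (mod 4), so quadratic reciprocity gives (121|2943) = (2943|121). Reduce: 2943 ≡ 39 (mod 121). Now have -(39|121).
121 ≡ 1 (mod 4), so quadratic reciprocity gives (39|121) = (121|39). Reduce: 121 ≡ 4 (mod 39). Now have -(4|39).
Factor out 2: 4 = 2^2. Since 39 ≡ 7 (mod 8), (2|39) = +1, and (2|39)^2 = +1. Now have -(1|39).
(1|39) = 1. Collecting the sign factors: -1.

-1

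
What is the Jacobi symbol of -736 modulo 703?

1

Pull out -1: (-736|703) = (-1|703)·(736|703). Since 703 ≡ 3 (mod 4), (-1|703) = -1. Now have -(736|703).
Reduce the numerator: 736 ≡ 33 (mod 703), so (736|703) = (33|703).
33 ≡ 1 (mod 4), so quadratic reciprocity gives (33|703) = (703|33). Reduce: 703 ≡ 10 (mod 33). Now have -(10|33).
Factor out 2: 10 = 2·5. Since 33 ≡ 1 (mod 8), (2|33) = +1. Now have -(5|33).
5 ≡ 1 (mod 4), so quadratic reciprocity gives (5|33) = (33|5). Reduce: 33 ≡ 3 (mod 5). Now have -(3|5).
5 ≡ 1 (mod 4), so quadratic reciprocity gives (3|5) = (5|3). Reduce: 5 ≡ 2 (mod 3). Now have -(2|3).
Factor out 2: 2 = 2. Since 3 ≡ 3 (mod 8), (2|3) = -1. Now have (1|3).
(1|3) = 1. Collecting the sign factors: 1.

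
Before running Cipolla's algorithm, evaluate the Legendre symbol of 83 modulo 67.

1

(83/67)
  = (16/67)    [83 ≡ 16 mod 67]
  = (1/67)    [67 ≡ 3 mod 8 ⇒ (2/67)^4 = +1]
  = 1    [(1/67) = 1]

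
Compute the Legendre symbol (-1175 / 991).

Reduce the numerator: -1175 ≡ 807 (mod 991), so (-1175 / 991) = (807 / 991).
Both 807 ≡ 3 and 991 ≡ 3 (mod 4), so reciprocity gives (807 / 991) = -(991 / 807). Reduce: 991 ≡ 184 (mod 807). Now have -(184 / 807).
Factor out 2: 184 = 2^3·23. Since 807 ≡ 7 (mod 8), (2 / 807) = +1, and (2 / 807)^3 = +1. Now have -(23 / 807).
Both 23 ≡ 3 and 807 ≡ 3 (mod 4), so reciprocity gives (23 / 807) = -(807 / 23). Reduce: 807 ≡ 2 (mod 23). Now have (2 / 23).
Factor out 2: 2 = 2. Since 23 ≡ 7 (mod 8), (2 / 23) = +1. Now have (1 / 23).
(1 / 23) = 1. Collecting the sign factors: 1.

1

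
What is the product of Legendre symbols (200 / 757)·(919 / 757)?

By multiplicativity, (200·919 / 757) = (200 / 757)·(919 / 757).
First factor (200 / 757):
Factor out 2: 200 = 2^3·25. Since 757 ≡ 5 (mod 8), (2 / 757) = -1, and (2 / 757)^3 = -1. Now have -(25 / 757).
25 ≡ 1 (mod 4), so quadratic reciprocity gives (25 / 757) = (757 / 25). Reduce: 757 ≡ 7 (mod 25). Now have -(7 / 25).
25 ≡ 1 (mod 4), so quadratic reciprocity gives (7 / 25) = (25 / 7). Reduce: 25 ≡ 4 (mod 7). Now have -(4 / 7).
Factor out 2: 4 = 2^2. Since 7 ≡ 7 (mod 8), (2 / 7) = +1, and (2 / 7)^2 = +1. Now have -(1 / 7).
(1 / 7) = 1. Collecting the sign factors: -1.
Second factor (919 / 757):
Reduce the numerator: 919 ≡ 162 (mod 757), so (919 / 757) = (162 / 757).
Factor out 2: 162 = 2·81. Since 757 ≡ 5 (mod 8), (2 / 757) = -1. Now have -(81 / 757).
81 ≡ 1 (mod 4), so quadratic reciprocity gives (81 / 757) = (757 / 81). Reduce: 757 ≡ 28 (mod 81). Now have -(28 / 81).
Factor out 2: 28 = 2^2·7. Since 81 ≡ 1 (mod 8), (2 / 81) = +1, and (2 / 81)^2 = +1. Now have -(7 / 81).
81 ≡ 1 (mod 4), so quadratic reciprocity gives (7 / 81) = (81 / 7). Reduce: 81 ≡ 4 (mod 7). Now have -(4 / 7).
Factor out 2: 4 = 2^2. Since 7 ≡ 7 (mod 8), (2 / 7) = +1, and (2 / 7)^2 = +1. Now have -(1 / 7).
(1 / 7) = 1. Collecting the sign factors: -1.
Product: (-1)·(-1) = 1.

1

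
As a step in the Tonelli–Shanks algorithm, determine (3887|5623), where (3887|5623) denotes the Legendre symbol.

1

(3887|5623)
  = -(5623|3887)    [QR: both ≡ 3 mod 4, sign flips]
  = -(1736|3887)    [5623 ≡ 1736 mod 3887]
  = -(217|3887)    [3887 ≡ 7 mod 8 ⇒ (2|3887)^3 = +1]
  = -(3887|217)    [QR: 217 ≡ 1 mod 4, sign kept]
  = -(198|217)    [3887 ≡ 198 mod 217]
  = -(99|217)    [217 ≡ 1 mod 8 ⇒ (2|217) = +1]
  = -(217|99)    [QR: 217 ≡ 1 mod 4, sign kept]
  = -(19|99)    [217 ≡ 19 mod 99]
  = (99|19)    [QR: both ≡ 3 mod 4, sign flips]
  = (4|19)    [99 ≡ 4 mod 19]
  = (1|19)    [19 ≡ 3 mod 8 ⇒ (2|19)^2 = +1]
  = 1    [(1|19) = 1]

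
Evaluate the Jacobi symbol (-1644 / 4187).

(-1644 / 4187)
  = (2543 / 4187)    [-1644 ≡ 2543 mod 4187]
  = -(4187 / 2543)    [QR: both ≡ 3 mod 4, sign flips]
  = -(1644 / 2543)    [4187 ≡ 1644 mod 2543]
  = -(411 / 2543)    [2543 ≡ 7 mod 8 ⇒ (2 / 2543)^2 = +1]
  = (2543 / 411)    [QR: both ≡ 3 mod 4, sign flips]
  = (77 / 411)    [2543 ≡ 77 mod 411]
  = (411 / 77)    [QR: 77 ≡ 1 mod 4, sign kept]
  = (26 / 77)    [411 ≡ 26 mod 77]
  = -(13 / 77)    [77 ≡ 5 mod 8 ⇒ (2 / 77) = -1]
  = -(77 / 13)    [QR: 13 ≡ 1 mod 4, sign kept]
  = -(12 / 13)    [77 ≡ 12 mod 13]
  = -(3 / 13)    [13 ≡ 5 mod 8 ⇒ (2 / 13)^2 = +1]
  = -(13 / 3)    [QR: 13 ≡ 1 mod 4, sign kept]
  = -(1 / 3)    [13 ≡ 1 mod 3]
  = -1    [(1 / 3) = 1]

-1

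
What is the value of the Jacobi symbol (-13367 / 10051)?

1

Pull out -1: (-13367 / 10051) = (-1 / 10051)·(13367 / 10051). Since 10051 ≡ 3 (mod 4), (-1 / 10051) = -1. Now have -(13367 / 10051).
Reduce the numerator: 13367 ≡ 3316 (mod 10051), so (13367 / 10051) = (3316 / 10051).
Factor out 2: 3316 = 2^2·829. Since 10051 ≡ 3 (mod 8), (2 / 10051) = -1, and (2 / 10051)^2 = +1. Now have -(829 / 10051).
829 ≡ 1 (mod 4), so quadratic reciprocity gives (829 / 10051) = (10051 / 829). Reduce: 10051 ≡ 103 (mod 829). Now have -(103 / 829).
829 ≡ 1 (mod 4), so quadratic reciprocity gives (103 / 829) = (829 / 103). Reduce: 829 ≡ 5 (mod 103). Now have -(5 / 103).
5 ≡ 1 (mod 4), so quadratic reciprocity gives (5 / 103) = (103 / 5). Reduce: 103 ≡ 3 (mod 5). Now have -(3 / 5).
5 ≡ 1 (mod 4), so quadratic reciprocity gives (3 / 5) = (5 / 3). Reduce: 5 ≡ 2 (mod 3). Now have -(2 / 3).
Factor out 2: 2 = 2. Since 3 ≡ 3 (mod 8), (2 / 3) = -1. Now have (1 / 3).
(1 / 3) = 1. Collecting the sign factors: 1.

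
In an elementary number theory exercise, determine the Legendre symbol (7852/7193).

-1

(7852/7193)
  = (659/7193)    [7852 ≡ 659 mod 7193]
  = (7193/659)    [QR: 7193 ≡ 1 mod 4, sign kept]
  = (603/659)    [7193 ≡ 603 mod 659]
  = -(659/603)    [QR: both ≡ 3 mod 4, sign flips]
  = -(56/603)    [659 ≡ 56 mod 603]
  = (7/603)    [603 ≡ 3 mod 8 ⇒ (2/603)^3 = -1]
  = -(603/7)    [QR: both ≡ 3 mod 4, sign flips]
  = -(1/7)    [603 ≡ 1 mod 7]
  = -1    [(1/7) = 1]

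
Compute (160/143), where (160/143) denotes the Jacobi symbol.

Reduce the numerator: 160 ≡ 17 (mod 143), so (160/143) = (17/143).
17 ≡ 1 (mod 4), so quadratic reciprocity gives (17/143) = (143/17). Reduce: 143 ≡ 7 (mod 17). Now have (7/17).
17 ≡ 1 (mod 4), so quadratic reciprocity gives (7/17) = (17/7). Reduce: 17 ≡ 3 (mod 7). Now have (3/7).
Both 3 ≡ 3 and 7 ≡ 3 (mod 4), so reciprocity gives (3/7) = -(7/3). Reduce: 7 ≡ 1 (mod 3). Now have -(1/3).
(1/3) = 1. Collecting the sign factors: -1.

-1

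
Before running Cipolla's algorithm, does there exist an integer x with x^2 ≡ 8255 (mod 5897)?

Reduce the numerator: 8255 ≡ 2358 (mod 5897), so (8255/5897) = (2358/5897).
Factor out 2: 2358 = 2·1179. Since 5897 ≡ 1 (mod 8), (2/5897) = +1. Now have (1179/5897).
5897 ≡ 1 (mod 4), so quadratic reciprocity gives (1179/5897) = (5897/1179). Reduce: 5897 ≡ 2 (mod 1179). Now have (2/1179).
Factor out 2: 2 = 2. Since 1179 ≡ 3 (mod 8), (2/1179) = -1. Now have -(1/1179).
(1/1179) = 1. Collecting the sign factors: -1.
The Legendre symbol is -1, so x^2 ≡ 8255 (mod 5897) has no solution.

no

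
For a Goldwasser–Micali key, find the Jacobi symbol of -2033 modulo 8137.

Reduce the numerator: -2033 ≡ 6104 (mod 8137), so (-2033|8137) = (6104|8137).
Factor out 2: 6104 = 2^3·763. Since 8137 ≡ 1 (mod 8), (2|8137) = +1, and (2|8137)^3 = +1. Now have (763|8137).
8137 ≡ 1 (mod 4), so quadratic reciprocity gives (763|8137) = (8137|763). Reduce: 8137 ≡ 507 (mod 763). Now have (507|763).
Both 507 ≡ 3 and 763 ≡ 3 (mod 4), so reciprocity gives (507|763) = -(763|507). Reduce: 763 ≡ 256 (mod 507). Now have -(256|507).
Factor out 2: 256 = 2^8. Since 507 ≡ 3 (mod 8), (2|507) = -1, and (2|507)^8 = +1. Now have -(1|507).
(1|507) = 1. Collecting the sign factors: -1.

-1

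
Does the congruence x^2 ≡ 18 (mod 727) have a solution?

yes

(18/727)
  = (9/727)    [727 ≡ 7 mod 8 ⇒ (2/727) = +1]
  = (727/9)    [QR: 9 ≡ 1 mod 4, sign kept]
  = (7/9)    [727 ≡ 7 mod 9]
  = (9/7)    [QR: 9 ≡ 1 mod 4, sign kept]
  = (2/7)    [9 ≡ 2 mod 7]
  = (1/7)    [7 ≡ 7 mod 8 ⇒ (2/7) = +1]
  = 1    [(1/7) = 1]
(18/727) = 1, and 727 is prime, so 18 is a quadratic residue mod 727.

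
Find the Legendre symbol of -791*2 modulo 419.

-1

By multiplicativity, (-791·2/419) = (-791/419)·(2/419).
First factor (-791/419):
(-791/419)
  = (47/419)    [-791 ≡ 47 mod 419]
  = -(419/47)    [QR: both ≡ 3 mod 4, sign flips]
  = -(43/47)    [419 ≡ 43 mod 47]
  = (47/43)    [QR: both ≡ 3 mod 4, sign flips]
  = (4/43)    [47 ≡ 4 mod 43]
  = (1/43)    [43 ≡ 3 mod 8 ⇒ (2/43)^2 = +1]
  = 1    [(1/43) = 1]
Second factor (2/419):
(2/419)
  = -(1/419)    [419 ≡ 3 mod 8 ⇒ (2/419) = -1]
  = -1    [(1/419) = 1]
Product: (1)·(-1) = -1.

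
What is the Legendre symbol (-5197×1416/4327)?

By multiplicativity, (-5197·1416/4327) = (-5197/4327)·(1416/4327).
First factor (-5197/4327):
(-5197/4327)
  = (3457/4327)    [-5197 ≡ 3457 mod 4327]
  = (4327/3457)    [QR: 3457 ≡ 1 mod 4, sign kept]
  = (870/3457)    [4327 ≡ 870 mod 3457]
  = (435/3457)    [3457 ≡ 1 mod 8 ⇒ (2/3457) = +1]
  = (3457/435)    [QR: 3457 ≡ 1 mod 4, sign kept]
  = (412/435)    [3457 ≡ 412 mod 435]
  = (103/435)    [435 ≡ 3 mod 8 ⇒ (2/435)^2 = +1]
  = -(435/103)    [QR: both ≡ 3 mod 4, sign flips]
  = -(23/103)    [435 ≡ 23 mod 103]
  = (103/23)    [QR: both ≡ 3 mod 4, sign flips]
  = (11/23)    [103 ≡ 11 mod 23]
  = -(23/11)    [QR: both ≡ 3 mod 4, sign flips]
  = -(1/11)    [23 ≡ 1 mod 11]
  = -1    [(1/11) = 1]
Second factor (1416/4327):
(1416/4327)
  = (177/4327)    [4327 ≡ 7 mod 8 ⇒ (2/4327)^3 = +1]
  = (4327/177)    [QR: 177 ≡ 1 mod 4, sign kept]
  = (79/177)    [4327 ≡ 79 mod 177]
  = (177/79)    [QR: 177 ≡ 1 mod 4, sign kept]
  = (19/79)    [177 ≡ 19 mod 79]
  = -(79/19)    [QR: both ≡ 3 mod 4, sign flips]
  = -(3/19)    [79 ≡ 3 mod 19]
  = (19/3)    [QR: both ≡ 3 mod 4, sign flips]
  = (1/3)    [19 ≡ 1 mod 3]
  = 1    [(1/3) = 1]
Product: (-1)·(1) = -1.

-1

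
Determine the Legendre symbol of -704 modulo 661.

(-704|661)
  = (618|661)    [-704 ≡ 618 mod 661]
  = -(309|661)    [661 ≡ 5 mod 8 ⇒ (2|661) = -1]
  = -(661|309)    [QR: 309 ≡ 1 mod 4, sign kept]
  = -(43|309)    [661 ≡ 43 mod 309]
  = -(309|43)    [QR: 309 ≡ 1 mod 4, sign kept]
  = -(8|43)    [309 ≡ 8 mod 43]
  = (1|43)    [43 ≡ 3 mod 8 ⇒ (2|43)^3 = -1]
  = 1    [(1|43) = 1]

1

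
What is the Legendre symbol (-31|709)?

Reduce the numerator: -31 ≡ 678 (mod 709), so (-31|709) = (678|709).
Factor out 2: 678 = 2·339. Since 709 ≡ 5 (mod 8), (2|709) = -1. Now have -(339|709).
709 ≡ 1 (mod 4), so quadratic reciprocity gives (339|709) = (709|339). Reduce: 709 ≡ 31 (mod 339). Now have -(31|339).
Both 31 ≡ 3 and 339 ≡ 3 (mod 4), so reciprocity gives (31|339) = -(339|31). Reduce: 339 ≡ 29 (mod 31). Now have (29|31).
29 ≡ 1 (mod 4), so quadratic reciprocity gives (29|31) = (31|29). Reduce: 31 ≡ 2 (mod 29). Now have (2|29).
Factor out 2: 2 = 2. Since 29 ≡ 5 (mod 8), (2|29) = -1. Now have -(1|29).
(1|29) = 1. Collecting the sign factors: -1.

-1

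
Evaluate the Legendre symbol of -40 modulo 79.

-1

Pull out -1: (-40/79) = (-1/79)·(40/79). Since 79 ≡ 3 (mod 4), (-1/79) = -1. Now have -(40/79).
Factor out 2: 40 = 2^3·5. Since 79 ≡ 7 (mod 8), (2/79) = +1, and (2/79)^3 = +1. Now have -(5/79).
5 ≡ 1 (mod 4), so quadratic reciprocity gives (5/79) = (79/5). Reduce: 79 ≡ 4 (mod 5). Now have -(4/5).
Factor out 2: 4 = 2^2. Since 5 ≡ 5 (mod 8), (2/5) = -1, and (2/5)^2 = +1. Now have -(1/5).
(1/5) = 1. Collecting the sign factors: -1.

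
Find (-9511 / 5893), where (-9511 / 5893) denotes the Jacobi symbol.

-1

Pull out -1: (-9511 / 5893) = (-1 / 5893)·(9511 / 5893). Since 5893 ≡ 1 (mod 4), (-1 / 5893) = +1. Now have (9511 / 5893).
Reduce the numerator: 9511 ≡ 3618 (mod 5893), so (9511 / 5893) = (3618 / 5893).
Factor out 2: 3618 = 2·1809. Since 5893 ≡ 5 (mod 8), (2 / 5893) = -1. Now have -(1809 / 5893).
1809 ≡ 1 (mod 4), so quadratic reciprocity gives (1809 / 5893) = (5893 / 1809). Reduce: 5893 ≡ 466 (mod 1809). Now have -(466 / 1809).
Factor out 2: 466 = 2·233. Since 1809 ≡ 1 (mod 8), (2 / 1809) = +1. Now have -(233 / 1809).
233 ≡ 1 (mod 4), so quadratic reciprocity gives (233 / 1809) = (1809 / 233). Reduce: 1809 ≡ 178 (mod 233). Now have -(178 / 233).
Factor out 2: 178 = 2·89. Since 233 ≡ 1 (mod 8), (2 / 233) = +1. Now have -(89 / 233).
89 ≡ 1 (mod 4), so quadratic reciprocity gives (89 / 233) = (233 / 89). Reduce: 233 ≡ 55 (mod 89). Now have -(55 / 89).
89 ≡ 1 (mod 4), so quadratic reciprocity gives (55 / 89) = (89 / 55). Reduce: 89 ≡ 34 (mod 55). Now have -(34 / 55).
Factor out 2: 34 = 2·17. Since 55 ≡ 7 (mod 8), (2 / 55) = +1. Now have -(17 / 55).
17 ≡ 1 (mod 4), so quadratic reciprocity gives (17 / 55) = (55 / 17). Reduce: 55 ≡ 4 (mod 17). Now have -(4 / 17).
Factor out 2: 4 = 2^2. Since 17 ≡ 1 (mod 8), (2 / 17) = +1, and (2 / 17)^2 = +1. Now have -(1 / 17).
(1 / 17) = 1. Collecting the sign factors: -1.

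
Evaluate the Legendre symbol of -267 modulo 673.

1

Pull out -1: (-267|673) = (-1|673)·(267|673). Since 673 ≡ 1 (mod 4), (-1|673) = +1. Now have (267|673).
673 ≡ 1 (mod 4), so quadratic reciprocity gives (267|673) = (673|267). Reduce: 673 ≡ 139 (mod 267). Now have (139|267).
Both 139 ≡ 3 and 267 ≡ 3 (mod 4), so reciprocity gives (139|267) = -(267|139). Reduce: 267 ≡ 128 (mod 139). Now have -(128|139).
Factor out 2: 128 = 2^7. Since 139 ≡ 3 (mod 8), (2|139) = -1, and (2|139)^7 = -1. Now have (1|139).
(1|139) = 1. Collecting the sign factors: 1.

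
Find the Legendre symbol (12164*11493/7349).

-1

By multiplicativity, (12164·11493/7349) = (12164/7349)·(11493/7349).
First factor (12164/7349):
(12164/7349)
  = (4815/7349)    [12164 ≡ 4815 mod 7349]
  = (7349/4815)    [QR: 7349 ≡ 1 mod 4, sign kept]
  = (2534/4815)    [7349 ≡ 2534 mod 4815]
  = (1267/4815)    [4815 ≡ 7 mod 8 ⇒ (2/4815) = +1]
  = -(4815/1267)    [QR: both ≡ 3 mod 4, sign flips]
  = -(1014/1267)    [4815 ≡ 1014 mod 1267]
  = (507/1267)    [1267 ≡ 3 mod 8 ⇒ (2/1267) = -1]
  = -(1267/507)    [QR: both ≡ 3 mod 4, sign flips]
  = -(253/507)    [1267 ≡ 253 mod 507]
  = -(507/253)    [QR: 253 ≡ 1 mod 4, sign kept]
  = -(1/253)    [507 ≡ 1 mod 253]
  = -1    [(1/253) = 1]
Second factor (11493/7349):
(11493/7349)
  = (4144/7349)    [11493 ≡ 4144 mod 7349]
  = (259/7349)    [7349 ≡ 5 mod 8 ⇒ (2/7349)^4 = +1]
  = (7349/259)    [QR: 7349 ≡ 1 mod 4, sign kept]
  = (97/259)    [7349 ≡ 97 mod 259]
  = (259/97)    [QR: 97 ≡ 1 mod 4, sign kept]
  = (65/97)    [259 ≡ 65 mod 97]
  = (97/65)    [QR: 65 ≡ 1 mod 4, sign kept]
  = (32/65)    [97 ≡ 32 mod 65]
  = (1/65)    [65 ≡ 1 mod 8 ⇒ (2/65)^5 = +1]
  = 1    [(1/65) = 1]
Product: (-1)·(1) = -1.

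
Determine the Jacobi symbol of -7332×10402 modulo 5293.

-1

By multiplicativity, (-7332·10402 / 5293) = (-7332 / 5293)·(10402 / 5293).
First factor (-7332 / 5293):
(-7332 / 5293)
  = (3254 / 5293)    [-7332 ≡ 3254 mod 5293]
  = -(1627 / 5293)    [5293 ≡ 5 mod 8 ⇒ (2 / 5293) = -1]
  = -(5293 / 1627)    [QR: 5293 ≡ 1 mod 4, sign kept]
  = -(412 / 1627)    [5293 ≡ 412 mod 1627]
  = -(103 / 1627)    [1627 ≡ 3 mod 8 ⇒ (2 / 1627)^2 = +1]
  = (1627 / 103)    [QR: both ≡ 3 mod 4, sign flips]
  = (82 / 103)    [1627 ≡ 82 mod 103]
  = (41 / 103)    [103 ≡ 7 mod 8 ⇒ (2 / 103) = +1]
  = (103 / 41)    [QR: 41 ≡ 1 mod 4, sign kept]
  = (21 / 41)    [103 ≡ 21 mod 41]
  = (41 / 21)    [QR: 21 ≡ 1 mod 4, sign kept]
  = (20 / 21)    [41 ≡ 20 mod 21]
  = (5 / 21)    [21 ≡ 5 mod 8 ⇒ (2 / 21)^2 = +1]
  = (21 / 5)    [QR: 5 ≡ 1 mod 4, sign kept]
  = (1 / 5)    [21 ≡ 1 mod 5]
  = 1    [(1 / 5) = 1]
Second factor (10402 / 5293):
(10402 / 5293)
  = (5109 / 5293)    [10402 ≡ 5109 mod 5293]
  = (5293 / 5109)    [QR: 5109 ≡ 1 mod 4, sign kept]
  = (184 / 5109)    [5293 ≡ 184 mod 5109]
  = -(23 / 5109)    [5109 ≡ 5 mod 8 ⇒ (2 / 5109)^3 = -1]
  = -(5109 / 23)    [QR: 5109 ≡ 1 mod 4, sign kept]
  = -(3 / 23)    [5109 ≡ 3 mod 23]
  = (23 / 3)    [QR: both ≡ 3 mod 4, sign flips]
  = (2 / 3)    [23 ≡ 2 mod 3]
  = -(1 / 3)    [3 ≡ 3 mod 8 ⇒ (2 / 3) = -1]
  = -1    [(1 / 3) = 1]
Product: (1)·(-1) = -1.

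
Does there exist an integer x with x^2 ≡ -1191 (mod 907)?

no

(-1191|907)
  = -(1191|907)    [907 ≡ 3 mod 4 ⇒ (-1|907) = -1]
  = -(284|907)    [1191 ≡ 284 mod 907]
  = -(71|907)    [907 ≡ 3 mod 8 ⇒ (2|907)^2 = +1]
  = (907|71)    [QR: both ≡ 3 mod 4, sign flips]
  = (55|71)    [907 ≡ 55 mod 71]
  = -(71|55)    [QR: both ≡ 3 mod 4, sign flips]
  = -(16|55)    [71 ≡ 16 mod 55]
  = -(1|55)    [55 ≡ 7 mod 8 ⇒ (2|55)^4 = +1]
  = -1    [(1|55) = 1]
The Legendre symbol is -1, so x^2 ≡ -1191 (mod 907) has no solution.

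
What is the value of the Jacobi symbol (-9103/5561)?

(-9103/5561)
  = (9103/5561)    [5561 ≡ 1 mod 4 ⇒ (-1/5561) = +1]
  = (3542/5561)    [9103 ≡ 3542 mod 5561]
  = (1771/5561)    [5561 ≡ 1 mod 8 ⇒ (2/5561) = +1]
  = (5561/1771)    [QR: 5561 ≡ 1 mod 4, sign kept]
  = (248/1771)    [5561 ≡ 248 mod 1771]
  = -(31/1771)    [1771 ≡ 3 mod 8 ⇒ (2/1771)^3 = -1]
  = (1771/31)    [QR: both ≡ 3 mod 4, sign flips]
  = (4/31)    [1771 ≡ 4 mod 31]
  = (1/31)    [31 ≡ 7 mod 8 ⇒ (2/31)^2 = +1]
  = 1    [(1/31) = 1]

1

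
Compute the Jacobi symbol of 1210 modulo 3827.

1

(1210|3827)
  = -(605|3827)    [3827 ≡ 3 mod 8 ⇒ (2|3827) = -1]
  = -(3827|605)    [QR: 605 ≡ 1 mod 4, sign kept]
  = -(197|605)    [3827 ≡ 197 mod 605]
  = -(605|197)    [QR: 197 ≡ 1 mod 4, sign kept]
  = -(14|197)    [605 ≡ 14 mod 197]
  = (7|197)    [197 ≡ 5 mod 8 ⇒ (2|197) = -1]
  = (197|7)    [QR: 197 ≡ 1 mod 4, sign kept]
  = (1|7)    [197 ≡ 1 mod 7]
  = 1    [(1|7) = 1]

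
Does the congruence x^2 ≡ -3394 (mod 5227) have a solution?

Reduce the numerator: -3394 ≡ 1833 (mod 5227), so (-3394|5227) = (1833|5227).
1833 ≡ 1 (mod 4), so quadratic reciprocity gives (1833|5227) = (5227|1833). Reduce: 5227 ≡ 1561 (mod 1833). Now have (1561|1833).
1561 ≡ 1 (mod 4), so quadratic reciprocity gives (1561|1833) = (1833|1561). Reduce: 1833 ≡ 272 (mod 1561). Now have (272|1561).
Factor out 2: 272 = 2^4·17. Since 1561 ≡ 1 (mod 8), (2|1561) = +1, and (2|1561)^4 = +1. Now have (17|1561).
17 ≡ 1 (mod 4), so quadratic reciprocity gives (17|1561) = (1561|17). Reduce: 1561 ≡ 14 (mod 17). Now have (14|17).
Factor out 2: 14 = 2·7. Since 17 ≡ 1 (mod 8), (2|17) = +1. Now have (7|17).
17 ≡ 1 (mod 4), so quadratic reciprocity gives (7|17) = (17|7). Reduce: 17 ≡ 3 (mod 7). Now have (3|7).
Both 3 ≡ 3 and 7 ≡ 3 (mod 4), so reciprocity gives (3|7) = -(7|3). Reduce: 7 ≡ 1 (mod 3). Now have -(1|3).
(1|3) = 1. Collecting the sign factors: -1.
The Legendre symbol is -1, so x^2 ≡ -3394 (mod 5227) has no solution.

no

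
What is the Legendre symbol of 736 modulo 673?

Reduce the numerator: 736 ≡ 63 (mod 673), so (736/673) = (63/673).
673 ≡ 1 (mod 4), so quadratic reciprocity gives (63/673) = (673/63). Reduce: 673 ≡ 43 (mod 63). Now have (43/63).
Both 43 ≡ 3 and 63 ≡ 3 (mod 4), so reciprocity gives (43/63) = -(63/43). Reduce: 63 ≡ 20 (mod 43). Now have -(20/43).
Factor out 2: 20 = 2^2·5. Since 43 ≡ 3 (mod 8), (2/43) = -1, and (2/43)^2 = +1. Now have -(5/43).
5 ≡ 1 (mod 4), so quadratic reciprocity gives (5/43) = (43/5). Reduce: 43 ≡ 3 (mod 5). Now have -(3/5).
5 ≡ 1 (mod 4), so quadratic reciprocity gives (3/5) = (5/3). Reduce: 5 ≡ 2 (mod 3). Now have -(2/3).
Factor out 2: 2 = 2. Since 3 ≡ 3 (mod 8), (2/3) = -1. Now have (1/3).
(1/3) = 1. Collecting the sign factors: 1.

1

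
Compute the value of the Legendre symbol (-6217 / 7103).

Pull out -1: (-6217 / 7103) = (-1 / 7103)·(6217 / 7103). Since 7103 ≡ 3 (mod 4), (-1 / 7103) = -1. Now have -(6217 / 7103).
6217 ≡ 1 (mod 4), so quadratic reciprocity gives (6217 / 7103) = (7103 / 6217). Reduce: 7103 ≡ 886 (mod 6217). Now have -(886 / 6217).
Factor out 2: 886 = 2·443. Since 6217 ≡ 1 (mod 8), (2 / 6217) = +1. Now have -(443 / 6217).
6217 ≡ 1 (mod 4), so quadratic reciprocity gives (443 / 6217) = (6217 / 443). Reduce: 6217 ≡ 15 (mod 443). Now have -(15 / 443).
Both 15 ≡ 3 and 443 ≡ 3 (mod 4), so reciprocity gives (15 / 443) = -(443 / 15). Reduce: 443 ≡ 8 (mod 15). Now have (8 / 15).
Factor out 2: 8 = 2^3. Since 15 ≡ 7 (mod 8), (2 / 15) = +1, and (2 / 15)^3 = +1. Now have (1 / 15).
(1 / 15) = 1. Collecting the sign factors: 1.

1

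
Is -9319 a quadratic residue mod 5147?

(-9319/5147)
  = (975/5147)    [-9319 ≡ 975 mod 5147]
  = -(5147/975)    [QR: both ≡ 3 mod 4, sign flips]
  = -(272/975)    [5147 ≡ 272 mod 975]
  = -(17/975)    [975 ≡ 7 mod 8 ⇒ (2/975)^4 = +1]
  = -(975/17)    [QR: 17 ≡ 1 mod 4, sign kept]
  = -(6/17)    [975 ≡ 6 mod 17]
  = -(3/17)    [17 ≡ 1 mod 8 ⇒ (2/17) = +1]
  = -(17/3)    [QR: 17 ≡ 1 mod 4, sign kept]
  = -(2/3)    [17 ≡ 2 mod 3]
  = (1/3)    [3 ≡ 3 mod 8 ⇒ (2/3) = -1]
  = 1    [(1/3) = 1]
(-9319/5147) = 1, and 5147 is prime, so -9319 is a quadratic residue mod 5147.

yes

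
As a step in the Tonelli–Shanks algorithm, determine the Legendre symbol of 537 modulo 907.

537 ≡ 1 (mod 4), so quadratic reciprocity gives (537 / 907) = (907 / 537). Reduce: 907 ≡ 370 (mod 537). Now have (370 / 537).
Factor out 2: 370 = 2·185. Since 537 ≡ 1 (mod 8), (2 / 537) = +1. Now have (185 / 537).
185 ≡ 1 (mod 4), so quadratic reciprocity gives (185 / 537) = (537 / 185). Reduce: 537 ≡ 167 (mod 185). Now have (167 / 185).
185 ≡ 1 (mod 4), so quadratic reciprocity gives (167 / 185) = (185 / 167). Reduce: 185 ≡ 18 (mod 167). Now have (18 / 167).
Factor out 2: 18 = 2·9. Since 167 ≡ 7 (mod 8), (2 / 167) = +1. Now have (9 / 167).
9 ≡ 1 (mod 4), so quadratic reciprocity gives (9 / 167) = (167 / 9). Reduce: 167 ≡ 5 (mod 9). Now have (5 / 9).
5 ≡ 1 (mod 4), so quadratic reciprocity gives (5 / 9) = (9 / 5). Reduce: 9 ≡ 4 (mod 5). Now have (4 / 5).
Factor out 2: 4 = 2^2. Since 5 ≡ 5 (mod 8), (2 / 5) = -1, and (2 / 5)^2 = +1. Now have (1 / 5).
(1 / 5) = 1. Collecting the sign factors: 1.

1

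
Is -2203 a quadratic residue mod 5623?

(-2203/5623)
  = -(2203/5623)    [5623 ≡ 3 mod 4 ⇒ (-1/5623) = -1]
  = (5623/2203)    [QR: both ≡ 3 mod 4, sign flips]
  = (1217/2203)    [5623 ≡ 1217 mod 2203]
  = (2203/1217)    [QR: 1217 ≡ 1 mod 4, sign kept]
  = (986/1217)    [2203 ≡ 986 mod 1217]
  = (493/1217)    [1217 ≡ 1 mod 8 ⇒ (2/1217) = +1]
  = (1217/493)    [QR: 493 ≡ 1 mod 4, sign kept]
  = (231/493)    [1217 ≡ 231 mod 493]
  = (493/231)    [QR: 493 ≡ 1 mod 4, sign kept]
  = (31/231)    [493 ≡ 31 mod 231]
  = -(231/31)    [QR: both ≡ 3 mod 4, sign flips]
  = -(14/31)    [231 ≡ 14 mod 31]
  = -(7/31)    [31 ≡ 7 mod 8 ⇒ (2/31) = +1]
  = (31/7)    [QR: both ≡ 3 mod 4, sign flips]
  = (3/7)    [31 ≡ 3 mod 7]
  = -(7/3)    [QR: both ≡ 3 mod 4, sign flips]
  = -(1/3)    [7 ≡ 1 mod 3]
  = -1    [(1/3) = 1]
(-2203/5623) = -1, and 5623 is prime, so -2203 is not a quadratic residue mod 5623.

no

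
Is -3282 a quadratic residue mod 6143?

yes

Reduce the numerator: -3282 ≡ 2861 (mod 6143), so (-3282|6143) = (2861|6143).
2861 ≡ 1 (mod 4), so quadratic reciprocity gives (2861|6143) = (6143|2861). Reduce: 6143 ≡ 421 (mod 2861). Now have (421|2861).
421 ≡ 1 (mod 4), so quadratic reciprocity gives (421|2861) = (2861|421). Reduce: 2861 ≡ 335 (mod 421). Now have (335|421).
421 ≡ 1 (mod 4), so quadratic reciprocity gives (335|421) = (421|335). Reduce: 421 ≡ 86 (mod 335). Now have (86|335).
Factor out 2: 86 = 2·43. Since 335 ≡ 7 (mod 8), (2|335) = +1. Now have (43|335).
Both 43 ≡ 3 and 335 ≡ 3 (mod 4), so reciprocity gives (43|335) = -(335|43). Reduce: 335 ≡ 34 (mod 43). Now have -(34|43).
Factor out 2: 34 = 2·17. Since 43 ≡ 3 (mod 8), (2|43) = -1. Now have (17|43).
17 ≡ 1 (mod 4), so quadratic reciprocity gives (17|43) = (43|17). Reduce: 43 ≡ 9 (mod 17). Now have (9|17).
9 ≡ 1 (mod 4), so quadratic reciprocity gives (9|17) = (17|9). Reduce: 17 ≡ 8 (mod 9). Now have (8|9).
Factor out 2: 8 = 2^3. Since 9 ≡ 1 (mod 8), (2|9) = +1, and (2|9)^3 = +1. Now have (1|9).
(1|9) = 1. Collecting the sign factors: 1.
The Legendre symbol is 1, so x^2 ≡ -3282 (mod 6143) has solution.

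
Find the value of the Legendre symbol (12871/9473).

-1

Reduce the numerator: 12871 ≡ 3398 (mod 9473), so (12871/9473) = (3398/9473).
Factor out 2: 3398 = 2·1699. Since 9473 ≡ 1 (mod 8), (2/9473) = +1. Now have (1699/9473).
9473 ≡ 1 (mod 4), so quadratic reciprocity gives (1699/9473) = (9473/1699). Reduce: 9473 ≡ 978 (mod 1699). Now have (978/1699).
Factor out 2: 978 = 2·489. Since 1699 ≡ 3 (mod 8), (2/1699) = -1. Now have -(489/1699).
489 ≡ 1 (mod 4), so quadratic reciprocity gives (489/1699) = (1699/489). Reduce: 1699 ≡ 232 (mod 489). Now have -(232/489).
Factor out 2: 232 = 2^3·29. Since 489 ≡ 1 (mod 8), (2/489) = +1, and (2/489)^3 = +1. Now have -(29/489).
29 ≡ 1 (mod 4), so quadratic reciprocity gives (29/489) = (489/29). Reduce: 489 ≡ 25 (mod 29). Now have -(25/29).
25 ≡ 1 (mod 4), so quadratic reciprocity gives (25/29) = (29/25). Reduce: 29 ≡ 4 (mod 25). Now have -(4/25).
Factor out 2: 4 = 2^2. Since 25 ≡ 1 (mod 8), (2/25) = +1, and (2/25)^2 = +1. Now have -(1/25).
(1/25) = 1. Collecting the sign factors: -1.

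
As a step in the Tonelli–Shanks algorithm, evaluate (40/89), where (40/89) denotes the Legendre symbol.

(40/89)
  = (5/89)    [89 ≡ 1 mod 8 ⇒ (2/89)^3 = +1]
  = (89/5)    [QR: 5 ≡ 1 mod 4, sign kept]
  = (4/5)    [89 ≡ 4 mod 5]
  = (1/5)    [5 ≡ 5 mod 8 ⇒ (2/5)^2 = +1]
  = 1    [(1/5) = 1]

1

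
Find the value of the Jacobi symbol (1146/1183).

-1

Factor out 2: 1146 = 2·573. Since 1183 ≡ 7 (mod 8), (2/1183) = +1. Now have (573/1183).
573 ≡ 1 (mod 4), so quadratic reciprocity gives (573/1183) = (1183/573). Reduce: 1183 ≡ 37 (mod 573). Now have (37/573).
37 ≡ 1 (mod 4), so quadratic reciprocity gives (37/573) = (573/37). Reduce: 573 ≡ 18 (mod 37). Now have (18/37).
Factor out 2: 18 = 2·9. Since 37 ≡ 5 (mod 8), (2/37) = -1. Now have -(9/37).
9 ≡ 1 (mod 4), so quadratic reciprocity gives (9/37) = (37/9). Reduce: 37 ≡ 1 (mod 9). Now have -(1/9).
(1/9) = 1. Collecting the sign factors: -1.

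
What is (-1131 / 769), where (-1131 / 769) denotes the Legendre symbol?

1

(-1131 / 769)
  = (1131 / 769)    [769 ≡ 1 mod 4 ⇒ (-1 / 769) = +1]
  = (362 / 769)    [1131 ≡ 362 mod 769]
  = (181 / 769)    [769 ≡ 1 mod 8 ⇒ (2 / 769) = +1]
  = (769 / 181)    [QR: 181 ≡ 1 mod 4, sign kept]
  = (45 / 181)    [769 ≡ 45 mod 181]
  = (181 / 45)    [QR: 45 ≡ 1 mod 4, sign kept]
  = (1 / 45)    [181 ≡ 1 mod 45]
  = 1    [(1 / 45) = 1]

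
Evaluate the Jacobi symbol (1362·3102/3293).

-1

By multiplicativity, (1362·3102/3293) = (1362/3293)·(3102/3293).
First factor (1362/3293):
Factor out 2: 1362 = 2·681. Since 3293 ≡ 5 (mod 8), (2/3293) = -1. Now have -(681/3293).
681 ≡ 1 (mod 4), so quadratic reciprocity gives (681/3293) = (3293/681). Reduce: 3293 ≡ 569 (mod 681). Now have -(569/681).
569 ≡ 1 (mod 4), so quadratic reciprocity gives (569/681) = (681/569). Reduce: 681 ≡ 112 (mod 569). Now have -(112/569).
Factor out 2: 112 = 2^4·7. Since 569 ≡ 1 (mod 8), (2/569) = +1, and (2/569)^4 = +1. Now have -(7/569).
569 ≡ 1 (mod 4), so quadratic reciprocity gives (7/569) = (569/7). Reduce: 569 ≡ 2 (mod 7). Now have -(2/7).
Factor out 2: 2 = 2. Since 7 ≡ 7 (mod 8), (2/7) = +1. Now have -(1/7).
(1/7) = 1. Collecting the sign factors: -1.
Second factor (3102/3293):
Factor out 2: 3102 = 2·1551. Since 3293 ≡ 5 (mod 8), (2/3293) = -1. Now have -(1551/3293).
3293 ≡ 1 (mod 4), so quadratic reciprocity gives (1551/3293) = (3293/1551). Reduce: 3293 ≡ 191 (mod 1551). Now have -(191/1551).
Both 191 ≡ 3 and 1551 ≡ 3 (mod 4), so reciprocity gives (191/1551) = -(1551/191). Reduce: 1551 ≡ 23 (mod 191). Now have (23/191).
Both 23 ≡ 3 and 191 ≡ 3 (mod 4), so reciprocity gives (23/191) = -(191/23). Reduce: 191 ≡ 7 (mod 23). Now have -(7/23).
Both 7 ≡ 3 and 23 ≡ 3 (mod 4), so reciprocity gives (7/23) = -(23/7). Reduce: 23 ≡ 2 (mod 7). Now have (2/7).
Factor out 2: 2 = 2. Since 7 ≡ 7 (mod 8), (2/7) = +1. Now have (1/7).
(1/7) = 1. Collecting the sign factors: 1.
Product: (-1)·(1) = -1.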